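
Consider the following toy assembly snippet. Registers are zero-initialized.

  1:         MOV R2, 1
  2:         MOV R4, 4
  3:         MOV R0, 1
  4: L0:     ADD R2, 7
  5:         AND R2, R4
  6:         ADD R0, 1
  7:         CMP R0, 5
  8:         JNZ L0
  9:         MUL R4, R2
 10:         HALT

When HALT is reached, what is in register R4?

16

R2=1
R4=4
R0=1
R2=1+7=8
R2=8&4=0
R0=1+1=2
CMP R0, 5  (cmp 2,5)
JNZ L0: taken
R2=0+7=7
R2=7&4=4
R0=2+1=3
CMP R0, 5  (cmp 3,5)
JNZ L0: taken
R2=4+7=11
R2=11&4=0
R0=3+1=4
CMP R0, 5  (cmp 4,5)
JNZ L0: taken
R2=0+7=7
R2=7&4=4
R0=4+1=5
CMP R0, 5  (cmp 5,5)
JNZ L0: not taken
R4=4*4=16
halt.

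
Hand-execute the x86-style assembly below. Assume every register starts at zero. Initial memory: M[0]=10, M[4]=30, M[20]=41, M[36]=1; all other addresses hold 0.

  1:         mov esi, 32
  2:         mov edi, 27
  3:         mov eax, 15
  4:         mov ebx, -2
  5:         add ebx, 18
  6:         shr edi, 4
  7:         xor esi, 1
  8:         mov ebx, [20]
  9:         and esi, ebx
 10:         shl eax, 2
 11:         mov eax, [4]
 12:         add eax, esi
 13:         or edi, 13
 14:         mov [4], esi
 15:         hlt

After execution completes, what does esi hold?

esi=32
edi=27
eax=15
ebx=-2
ebx=(-2)+18=16
edi=27>>4=1
esi=32^1=33
ebx=M[20]=41
esi=33&41=33
eax=15<<2=60
eax=M[4]=30
eax=30+33=63
edi=1|13=13
mov [4], esi → M[4]=33
halt.

33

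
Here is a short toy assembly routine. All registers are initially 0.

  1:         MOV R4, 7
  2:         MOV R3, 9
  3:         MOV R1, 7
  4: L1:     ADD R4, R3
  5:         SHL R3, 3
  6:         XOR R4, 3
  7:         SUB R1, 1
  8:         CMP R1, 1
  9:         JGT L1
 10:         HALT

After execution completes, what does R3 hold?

2359296

R4=7
R3=9
R1=7
R4=7+9=16
R3=9<<3=72
R4=16^3=19
R1=7-1=6
CMP R1, 1  (cmp 6,1)
JGT L1: taken
R4=19+72=91
R3=72<<3=576
R4=91^3=88
R1=6-1=5
CMP R1, 1  (cmp 5,1)
JGT L1: taken
R4=88+576=664
R3=576<<3=4608
R4=664^3=667
R1=5-1=4
CMP R1, 1  (cmp 4,1)
JGT L1: taken
R4=667+4608=5275
R3=4608<<3=36864
R4=5275^3=5272
R1=4-1=3
CMP R1, 1  (cmp 3,1)
JGT L1: taken
R4=5272+36864=42136
R3=36864<<3=294912
R4=42136^3=42139
R1=3-1=2
CMP R1, 1  (cmp 2,1)
JGT L1: taken
R4=42139+294912=337051
R3=294912<<3=2359296
R4=337051^3=337048
R1=2-1=1
CMP R1, 1  (cmp 1,1)
JGT L1: not taken
halt.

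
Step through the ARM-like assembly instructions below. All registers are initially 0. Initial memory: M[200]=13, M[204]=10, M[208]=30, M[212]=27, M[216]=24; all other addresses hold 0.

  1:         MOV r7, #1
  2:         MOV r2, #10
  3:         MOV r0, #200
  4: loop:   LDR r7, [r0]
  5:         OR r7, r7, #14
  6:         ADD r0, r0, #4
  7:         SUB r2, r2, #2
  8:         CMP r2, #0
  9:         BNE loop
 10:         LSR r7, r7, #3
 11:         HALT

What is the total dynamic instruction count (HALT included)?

after MOV r7, #1: r7=1
after MOV r2, #10: r2=10
after MOV r0, #200: r0=200
after LDR r7, [r0]: r7=M[200]=13
after OR r7, r7, #14: r7=13|14=15
after ADD r0, r0, #4: r0=200+4=204
after SUB r2, r2, #2: r2=10-2=8
CMP r2, #0  (cmp 8,0)
BNE loop: taken
after LDR r7, [r0]: r7=M[204]=10
after OR r7, r7, #14: r7=10|14=14
after ADD r0, r0, #4: r0=204+4=208
after SUB r2, r2, #2: r2=8-2=6
CMP r2, #0  (cmp 6,0)
BNE loop: taken
after LDR r7, [r0]: r7=M[208]=30
after OR r7, r7, #14: r7=30|14=30
after ADD r0, r0, #4: r0=208+4=212
after SUB r2, r2, #2: r2=6-2=4
CMP r2, #0  (cmp 4,0)
BNE loop: taken
after LDR r7, [r0]: r7=M[212]=27
after OR r7, r7, #14: r7=27|14=31
after ADD r0, r0, #4: r0=212+4=216
after SUB r2, r2, #2: r2=4-2=2
CMP r2, #0  (cmp 2,0)
BNE loop: taken
after LDR r7, [r0]: r7=M[216]=24
after OR r7, r7, #14: r7=24|14=30
after ADD r0, r0, #4: r0=216+4=220
after SUB r2, r2, #2: r2=2-2=0
CMP r2, #0  (cmp 0,0)
BNE loop: not taken
after LSR r7, r7, #3: r7=30>>3=3
halt.
Total executed instructions: 35.

35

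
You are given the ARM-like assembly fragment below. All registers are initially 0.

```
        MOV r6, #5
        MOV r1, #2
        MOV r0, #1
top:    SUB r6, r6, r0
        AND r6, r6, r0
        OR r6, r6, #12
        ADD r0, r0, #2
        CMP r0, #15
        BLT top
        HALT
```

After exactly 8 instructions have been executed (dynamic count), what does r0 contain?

3

MOV r6, #5 → r6=5
MOV r1, #2 → r1=2
MOV r0, #1 → r0=1
SUB r6, r6, r0 → r6=5-1=4
AND r6, r6, r0 → r6=4&1=0
OR r6, r6, #12 → r6=0|12=12
ADD r0, r0, #2 → r0=1+2=3
CMP r0, #15  (cmp 3,15)
After step 8: r0 = 3.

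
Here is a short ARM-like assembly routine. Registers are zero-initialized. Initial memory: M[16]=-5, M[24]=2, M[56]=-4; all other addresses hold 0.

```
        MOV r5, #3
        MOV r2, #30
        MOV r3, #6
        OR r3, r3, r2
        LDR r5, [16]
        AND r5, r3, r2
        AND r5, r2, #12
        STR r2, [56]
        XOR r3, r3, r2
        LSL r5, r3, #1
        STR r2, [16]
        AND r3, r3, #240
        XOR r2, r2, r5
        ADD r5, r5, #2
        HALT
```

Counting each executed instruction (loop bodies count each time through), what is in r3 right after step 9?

MOV r5, #3 → r5=3
MOV r2, #30 → r2=30
MOV r3, #6 → r3=6
OR r3, r3, r2 → r3=6|30=30
LDR r5, [16] → r5=M[16]=-5
AND r5, r3, r2 → r5=30&30=30
AND r5, r2, #12 → r5=30&12=12
STR r2, [56] → M[56]=30
XOR r3, r3, r2 → r3=30^30=0
After step 9: r3 = 0.

0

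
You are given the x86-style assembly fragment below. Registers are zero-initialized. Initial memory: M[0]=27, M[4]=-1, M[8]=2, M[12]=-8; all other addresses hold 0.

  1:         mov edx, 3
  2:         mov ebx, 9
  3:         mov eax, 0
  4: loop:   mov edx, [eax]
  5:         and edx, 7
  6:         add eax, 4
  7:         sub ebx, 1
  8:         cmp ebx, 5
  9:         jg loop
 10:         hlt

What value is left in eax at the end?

edx=3
ebx=9
eax=0
edx=M[0]=27
edx=27&7=3
eax=0+4=4
ebx=9-1=8
cmp ebx, 5  (cmp 8,5)
jg loop: taken
edx=M[4]=-1
edx=(-1)&7=7
eax=4+4=8
ebx=8-1=7
cmp ebx, 5  (cmp 7,5)
jg loop: taken
edx=M[8]=2
edx=2&7=2
eax=8+4=12
ebx=7-1=6
cmp ebx, 5  (cmp 6,5)
jg loop: taken
edx=M[12]=-8
edx=(-8)&7=0
eax=12+4=16
ebx=6-1=5
cmp ebx, 5  (cmp 5,5)
jg loop: not taken
halt.

16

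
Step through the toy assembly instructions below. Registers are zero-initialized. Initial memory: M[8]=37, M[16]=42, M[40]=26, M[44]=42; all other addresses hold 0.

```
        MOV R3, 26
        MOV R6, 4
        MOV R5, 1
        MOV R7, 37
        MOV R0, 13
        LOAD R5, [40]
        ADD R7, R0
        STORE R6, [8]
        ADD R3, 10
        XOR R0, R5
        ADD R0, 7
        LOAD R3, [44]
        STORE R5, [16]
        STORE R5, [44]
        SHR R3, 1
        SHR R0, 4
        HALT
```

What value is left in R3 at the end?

21

R3=26
R6=4
R5=1
R7=37
R0=13
R5=M[40]=26
R7=37+13=50
STORE R6, [8] → M[8]=4
R3=26+10=36
R0=13^26=23
R0=23+7=30
R3=M[44]=42
STORE R5, [16] → M[16]=26
STORE R5, [44] → M[44]=26
R3=42>>1=21
R0=30>>4=1
halt.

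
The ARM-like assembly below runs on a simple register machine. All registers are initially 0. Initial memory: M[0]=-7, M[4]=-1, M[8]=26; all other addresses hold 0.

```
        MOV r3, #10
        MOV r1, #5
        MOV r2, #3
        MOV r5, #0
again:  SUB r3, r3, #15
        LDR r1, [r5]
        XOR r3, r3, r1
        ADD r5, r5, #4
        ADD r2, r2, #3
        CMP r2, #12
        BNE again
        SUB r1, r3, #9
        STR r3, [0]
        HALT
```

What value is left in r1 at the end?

-34

r3=10
r1=5
r2=3
r5=0
r3=10-15=-5
r1=M[0]=-7
r3=(-5)^(-7)=2
r5=0+4=4
r2=3+3=6
CMP r2, #12  (cmp 6,12)
BNE again: taken
r3=2-15=-13
r1=M[4]=-1
r3=(-13)^(-1)=12
r5=4+4=8
r2=6+3=9
CMP r2, #12  (cmp 9,12)
BNE again: taken
r3=12-15=-3
r1=M[8]=26
r3=(-3)^26=-25
r5=8+4=12
r2=9+3=12
CMP r2, #12  (cmp 12,12)
BNE again: not taken
r1=(-25)-9=-34
STR r3, [0] → M[0]=-25
halt.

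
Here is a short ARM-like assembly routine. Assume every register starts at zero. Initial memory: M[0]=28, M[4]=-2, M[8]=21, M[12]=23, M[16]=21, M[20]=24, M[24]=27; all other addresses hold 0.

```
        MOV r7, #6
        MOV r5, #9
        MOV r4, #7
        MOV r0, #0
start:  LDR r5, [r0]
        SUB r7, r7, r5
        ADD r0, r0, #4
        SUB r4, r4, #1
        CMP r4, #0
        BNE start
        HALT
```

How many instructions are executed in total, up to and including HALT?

MOV r7, #6 → r7=6
MOV r5, #9 → r5=9
MOV r4, #7 → r4=7
MOV r0, #0 → r0=0
LDR r5, [r0] → r5=M[0]=28
SUB r7, r7, r5 → r7=6-28=-22
ADD r0, r0, #4 → r0=0+4=4
SUB r4, r4, #1 → r4=7-1=6
CMP r4, #0  (cmp 6,0)
BNE start: taken
LDR r5, [r0] → r5=M[4]=-2
SUB r7, r7, r5 → r7=(-22)-(-2)=-20
ADD r0, r0, #4 → r0=4+4=8
SUB r4, r4, #1 → r4=6-1=5
CMP r4, #0  (cmp 5,0)
BNE start: taken
LDR r5, [r0] → r5=M[8]=21
SUB r7, r7, r5 → r7=(-20)-21=-41
ADD r0, r0, #4 → r0=8+4=12
SUB r4, r4, #1 → r4=5-1=4
CMP r4, #0  (cmp 4,0)
BNE start: taken
LDR r5, [r0] → r5=M[12]=23
SUB r7, r7, r5 → r7=(-41)-23=-64
ADD r0, r0, #4 → r0=12+4=16
SUB r4, r4, #1 → r4=4-1=3
CMP r4, #0  (cmp 3,0)
BNE start: taken
LDR r5, [r0] → r5=M[16]=21
SUB r7, r7, r5 → r7=(-64)-21=-85
ADD r0, r0, #4 → r0=16+4=20
SUB r4, r4, #1 → r4=3-1=2
CMP r4, #0  (cmp 2,0)
BNE start: taken
LDR r5, [r0] → r5=M[20]=24
SUB r7, r7, r5 → r7=(-85)-24=-109
ADD r0, r0, #4 → r0=20+4=24
SUB r4, r4, #1 → r4=2-1=1
CMP r4, #0  (cmp 1,0)
BNE start: taken
LDR r5, [r0] → r5=M[24]=27
SUB r7, r7, r5 → r7=(-109)-27=-136
ADD r0, r0, #4 → r0=24+4=28
SUB r4, r4, #1 → r4=1-1=0
CMP r4, #0  (cmp 0,0)
BNE start: not taken
halt.
Total executed instructions: 47.

47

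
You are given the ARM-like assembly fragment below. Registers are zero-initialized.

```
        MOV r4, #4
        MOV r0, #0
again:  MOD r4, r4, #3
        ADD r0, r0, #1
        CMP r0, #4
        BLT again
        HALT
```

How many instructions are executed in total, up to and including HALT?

19

after MOV r4, #4: r4=4
after MOV r0, #0: r0=0
after MOD r4, r4, #3: r4=4%3=1
after ADD r0, r0, #1: r0=0+1=1
CMP r0, #4  (cmp 1,4)
BLT again: taken
after MOD r4, r4, #3: r4=1%3=1
after ADD r0, r0, #1: r0=1+1=2
CMP r0, #4  (cmp 2,4)
BLT again: taken
after MOD r4, r4, #3: r4=1%3=1
after ADD r0, r0, #1: r0=2+1=3
CMP r0, #4  (cmp 3,4)
BLT again: taken
after MOD r4, r4, #3: r4=1%3=1
after ADD r0, r0, #1: r0=3+1=4
CMP r0, #4  (cmp 4,4)
BLT again: not taken
halt.
Total executed instructions: 19.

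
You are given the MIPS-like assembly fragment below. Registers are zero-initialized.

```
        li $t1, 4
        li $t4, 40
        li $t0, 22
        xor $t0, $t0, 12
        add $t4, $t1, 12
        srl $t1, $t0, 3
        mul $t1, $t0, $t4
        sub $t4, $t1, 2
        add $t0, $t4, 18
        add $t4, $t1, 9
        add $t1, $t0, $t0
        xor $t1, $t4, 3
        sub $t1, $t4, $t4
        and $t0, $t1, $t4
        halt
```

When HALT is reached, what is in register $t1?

$t1=4
$t4=40
$t0=22
$t0=22^12=26
$t4=4+12=16
$t1=26>>3=3
$t1=26*16=416
$t4=416-2=414
$t0=414+18=432
$t4=416+9=425
$t1=432+432=864
$t1=425^3=426
$t1=425-425=0
$t0=0&425=0
halt.

0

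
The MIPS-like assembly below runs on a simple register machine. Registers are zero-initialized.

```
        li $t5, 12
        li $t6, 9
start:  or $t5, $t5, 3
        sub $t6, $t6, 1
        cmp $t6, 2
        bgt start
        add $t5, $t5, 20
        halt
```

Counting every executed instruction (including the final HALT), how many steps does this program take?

li $t5, 12 → $t5=12
li $t6, 9 → $t6=9
or $t5, $t5, 3 → $t5=12|3=15
sub $t6, $t6, 1 → $t6=9-1=8
cmp $t6, 2  (cmp 8,2)
bgt start: taken
or $t5, $t5, 3 → $t5=15|3=15
sub $t6, $t6, 1 → $t6=8-1=7
cmp $t6, 2  (cmp 7,2)
bgt start: taken
or $t5, $t5, 3 → $t5=15|3=15
sub $t6, $t6, 1 → $t6=7-1=6
cmp $t6, 2  (cmp 6,2)
bgt start: taken
or $t5, $t5, 3 → $t5=15|3=15
sub $t6, $t6, 1 → $t6=6-1=5
cmp $t6, 2  (cmp 5,2)
bgt start: taken
or $t5, $t5, 3 → $t5=15|3=15
sub $t6, $t6, 1 → $t6=5-1=4
cmp $t6, 2  (cmp 4,2)
bgt start: taken
or $t5, $t5, 3 → $t5=15|3=15
sub $t6, $t6, 1 → $t6=4-1=3
cmp $t6, 2  (cmp 3,2)
bgt start: taken
or $t5, $t5, 3 → $t5=15|3=15
sub $t6, $t6, 1 → $t6=3-1=2
cmp $t6, 2  (cmp 2,2)
bgt start: not taken
add $t5, $t5, 20 → $t5=15+20=35
halt.
Total executed instructions: 32.

32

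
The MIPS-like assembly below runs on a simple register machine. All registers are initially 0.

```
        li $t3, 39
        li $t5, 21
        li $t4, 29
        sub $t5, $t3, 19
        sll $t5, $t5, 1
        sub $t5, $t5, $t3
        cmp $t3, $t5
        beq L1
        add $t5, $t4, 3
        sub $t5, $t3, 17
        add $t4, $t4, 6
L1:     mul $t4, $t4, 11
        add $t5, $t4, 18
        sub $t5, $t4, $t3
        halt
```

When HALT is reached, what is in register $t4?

$t3=39
$t5=21
$t4=29
$t5=39-19=20
$t5=20<<1=40
$t5=40-39=1
cmp $t3, $t5  (cmp 39,1)
beq L1: not taken
$t5=29+3=32
$t5=39-17=22
$t4=29+6=35
$t4=35*11=385
$t5=385+18=403
$t5=385-39=346
halt.

385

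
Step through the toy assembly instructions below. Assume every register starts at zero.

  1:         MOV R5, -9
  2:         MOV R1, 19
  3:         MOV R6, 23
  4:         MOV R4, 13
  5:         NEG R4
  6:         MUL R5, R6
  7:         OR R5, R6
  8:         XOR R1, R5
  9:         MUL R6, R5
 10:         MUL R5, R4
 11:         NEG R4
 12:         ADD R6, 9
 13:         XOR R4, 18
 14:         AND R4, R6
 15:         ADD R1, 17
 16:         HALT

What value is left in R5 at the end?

2613

MOV R5, -9 → R5=-9
MOV R1, 19 → R1=19
MOV R6, 23 → R6=23
MOV R4, 13 → R4=13
NEG R4 → R4=-(13)=-13
MUL R5, R6 → R5=(-9)*23=-207
OR R5, R6 → R5=(-207)|23=-201
XOR R1, R5 → R1=19^(-201)=-220
MUL R6, R5 → R6=23*(-201)=-4623
MUL R5, R4 → R5=(-201)*(-13)=2613
NEG R4 → R4=-(-13)=13
ADD R6, 9 → R6=(-4623)+9=-4614
XOR R4, 18 → R4=13^18=31
AND R4, R6 → R4=31&(-4614)=26
ADD R1, 17 → R1=(-220)+17=-203
halt.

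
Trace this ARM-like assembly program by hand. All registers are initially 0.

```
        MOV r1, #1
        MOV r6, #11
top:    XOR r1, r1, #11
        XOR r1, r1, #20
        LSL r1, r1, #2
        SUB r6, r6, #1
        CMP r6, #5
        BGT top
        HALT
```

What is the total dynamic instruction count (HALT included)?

39

after MOV r1, #1: r1=1
after MOV r6, #11: r6=11
after XOR r1, r1, #11: r1=1^11=10
after XOR r1, r1, #20: r1=10^20=30
after LSL r1, r1, #2: r1=30<<2=120
after SUB r6, r6, #1: r6=11-1=10
CMP r6, #5  (cmp 10,5)
BGT top: taken
after XOR r1, r1, #11: r1=120^11=115
after XOR r1, r1, #20: r1=115^20=103
after LSL r1, r1, #2: r1=103<<2=412
after SUB r6, r6, #1: r6=10-1=9
CMP r6, #5  (cmp 9,5)
BGT top: taken
after XOR r1, r1, #11: r1=412^11=407
after XOR r1, r1, #20: r1=407^20=387
after LSL r1, r1, #2: r1=387<<2=1548
after SUB r6, r6, #1: r6=9-1=8
CMP r6, #5  (cmp 8,5)
BGT top: taken
after XOR r1, r1, #11: r1=1548^11=1543
after XOR r1, r1, #20: r1=1543^20=1555
after LSL r1, r1, #2: r1=1555<<2=6220
after SUB r6, r6, #1: r6=8-1=7
CMP r6, #5  (cmp 7,5)
BGT top: taken
after XOR r1, r1, #11: r1=6220^11=6215
after XOR r1, r1, #20: r1=6215^20=6227
after LSL r1, r1, #2: r1=6227<<2=24908
after SUB r6, r6, #1: r6=7-1=6
CMP r6, #5  (cmp 6,5)
BGT top: taken
after XOR r1, r1, #11: r1=24908^11=24903
after XOR r1, r1, #20: r1=24903^20=24915
after LSL r1, r1, #2: r1=24915<<2=99660
after SUB r6, r6, #1: r6=6-1=5
CMP r6, #5  (cmp 5,5)
BGT top: not taken
halt.
Total executed instructions: 39.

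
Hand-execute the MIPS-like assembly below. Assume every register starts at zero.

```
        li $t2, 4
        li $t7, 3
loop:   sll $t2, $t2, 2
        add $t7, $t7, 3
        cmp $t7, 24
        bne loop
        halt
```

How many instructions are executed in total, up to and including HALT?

after li $t2, 4: $t2=4
after li $t7, 3: $t7=3
after sll $t2, $t2, 2: $t2=4<<2=16
after add $t7, $t7, 3: $t7=3+3=6
cmp $t7, 24  (cmp 6,24)
bne loop: taken
after sll $t2, $t2, 2: $t2=16<<2=64
after add $t7, $t7, 3: $t7=6+3=9
cmp $t7, 24  (cmp 9,24)
bne loop: taken
after sll $t2, $t2, 2: $t2=64<<2=256
after add $t7, $t7, 3: $t7=9+3=12
cmp $t7, 24  (cmp 12,24)
bne loop: taken
after sll $t2, $t2, 2: $t2=256<<2=1024
after add $t7, $t7, 3: $t7=12+3=15
cmp $t7, 24  (cmp 15,24)
bne loop: taken
after sll $t2, $t2, 2: $t2=1024<<2=4096
after add $t7, $t7, 3: $t7=15+3=18
cmp $t7, 24  (cmp 18,24)
bne loop: taken
after sll $t2, $t2, 2: $t2=4096<<2=16384
after add $t7, $t7, 3: $t7=18+3=21
cmp $t7, 24  (cmp 21,24)
bne loop: taken
after sll $t2, $t2, 2: $t2=16384<<2=65536
after add $t7, $t7, 3: $t7=21+3=24
cmp $t7, 24  (cmp 24,24)
bne loop: not taken
halt.
Total executed instructions: 31.

31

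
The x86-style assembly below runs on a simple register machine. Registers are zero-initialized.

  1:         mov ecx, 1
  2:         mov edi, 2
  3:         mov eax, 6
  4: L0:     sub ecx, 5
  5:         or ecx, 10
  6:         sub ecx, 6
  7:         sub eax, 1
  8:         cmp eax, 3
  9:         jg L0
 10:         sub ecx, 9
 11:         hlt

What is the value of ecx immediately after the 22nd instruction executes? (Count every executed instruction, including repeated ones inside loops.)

-21

mov ecx, 1 → ecx=1
mov edi, 2 → edi=2
mov eax, 6 → eax=6
sub ecx, 5 → ecx=1-5=-4
or ecx, 10 → ecx=(-4)|10=-2
sub ecx, 6 → ecx=(-2)-6=-8
sub eax, 1 → eax=6-1=5
cmp eax, 3  (cmp 5,3)
jg L0: taken
sub ecx, 5 → ecx=(-8)-5=-13
or ecx, 10 → ecx=(-13)|10=-5
sub ecx, 6 → ecx=(-5)-6=-11
sub eax, 1 → eax=5-1=4
cmp eax, 3  (cmp 4,3)
jg L0: taken
sub ecx, 5 → ecx=(-11)-5=-16
or ecx, 10 → ecx=(-16)|10=-6
sub ecx, 6 → ecx=(-6)-6=-12
sub eax, 1 → eax=4-1=3
cmp eax, 3  (cmp 3,3)
jg L0: not taken
sub ecx, 9 → ecx=(-12)-9=-21
After step 22: ecx = -21.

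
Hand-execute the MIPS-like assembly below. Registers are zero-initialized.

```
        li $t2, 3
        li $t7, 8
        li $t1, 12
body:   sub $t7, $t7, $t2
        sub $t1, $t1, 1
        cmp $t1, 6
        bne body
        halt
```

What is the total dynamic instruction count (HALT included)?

li $t2, 3 → $t2=3
li $t7, 8 → $t7=8
li $t1, 12 → $t1=12
sub $t7, $t7, $t2 → $t7=8-3=5
sub $t1, $t1, 1 → $t1=12-1=11
cmp $t1, 6  (cmp 11,6)
bne body: taken
sub $t7, $t7, $t2 → $t7=5-3=2
sub $t1, $t1, 1 → $t1=11-1=10
cmp $t1, 6  (cmp 10,6)
bne body: taken
sub $t7, $t7, $t2 → $t7=2-3=-1
sub $t1, $t1, 1 → $t1=10-1=9
cmp $t1, 6  (cmp 9,6)
bne body: taken
sub $t7, $t7, $t2 → $t7=(-1)-3=-4
sub $t1, $t1, 1 → $t1=9-1=8
cmp $t1, 6  (cmp 8,6)
bne body: taken
sub $t7, $t7, $t2 → $t7=(-4)-3=-7
sub $t1, $t1, 1 → $t1=8-1=7
cmp $t1, 6  (cmp 7,6)
bne body: taken
sub $t7, $t7, $t2 → $t7=(-7)-3=-10
sub $t1, $t1, 1 → $t1=7-1=6
cmp $t1, 6  (cmp 6,6)
bne body: not taken
halt.
Total executed instructions: 28.

28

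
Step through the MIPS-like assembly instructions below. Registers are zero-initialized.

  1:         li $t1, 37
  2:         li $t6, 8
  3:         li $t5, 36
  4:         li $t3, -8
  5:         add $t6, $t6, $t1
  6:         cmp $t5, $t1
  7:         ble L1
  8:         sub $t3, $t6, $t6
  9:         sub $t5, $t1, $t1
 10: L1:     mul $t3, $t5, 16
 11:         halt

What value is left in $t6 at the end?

after li $t1, 37: $t1=37
after li $t6, 8: $t6=8
after li $t5, 36: $t5=36
after li $t3, -8: $t3=-8
after add $t6, $t6, $t1: $t6=8+37=45
cmp $t5, $t1  (cmp 36,37)
ble L1: taken
after mul $t3, $t5, 16: $t3=36*16=576
halt.

45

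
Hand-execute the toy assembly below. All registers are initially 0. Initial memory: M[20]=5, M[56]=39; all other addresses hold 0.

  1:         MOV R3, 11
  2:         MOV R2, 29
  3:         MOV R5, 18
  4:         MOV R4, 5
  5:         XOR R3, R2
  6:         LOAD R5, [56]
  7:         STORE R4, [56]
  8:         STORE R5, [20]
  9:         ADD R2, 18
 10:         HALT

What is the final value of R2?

after MOV R3, 11: R3=11
after MOV R2, 29: R2=29
after MOV R5, 18: R5=18
after MOV R4, 5: R4=5
after XOR R3, R2: R3=11^29=22
after LOAD R5, [56]: R5=M[56]=39
STORE R4, [56] → M[56]=5
STORE R5, [20] → M[20]=39
after ADD R2, 18: R2=29+18=47
halt.

47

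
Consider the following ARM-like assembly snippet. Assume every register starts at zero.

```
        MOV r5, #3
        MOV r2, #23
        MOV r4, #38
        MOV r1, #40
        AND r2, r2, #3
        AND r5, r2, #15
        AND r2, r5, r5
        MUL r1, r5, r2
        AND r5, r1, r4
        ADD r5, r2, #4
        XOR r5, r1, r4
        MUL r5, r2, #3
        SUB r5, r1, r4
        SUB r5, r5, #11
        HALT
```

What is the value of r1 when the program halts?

9

MOV r5, #3 → r5=3
MOV r2, #23 → r2=23
MOV r4, #38 → r4=38
MOV r1, #40 → r1=40
AND r2, r2, #3 → r2=23&3=3
AND r5, r2, #15 → r5=3&15=3
AND r2, r5, r5 → r2=3&3=3
MUL r1, r5, r2 → r1=3*3=9
AND r5, r1, r4 → r5=9&38=0
ADD r5, r2, #4 → r5=3+4=7
XOR r5, r1, r4 → r5=9^38=47
MUL r5, r2, #3 → r5=3*3=9
SUB r5, r1, r4 → r5=9-38=-29
SUB r5, r5, #11 → r5=(-29)-11=-40
halt.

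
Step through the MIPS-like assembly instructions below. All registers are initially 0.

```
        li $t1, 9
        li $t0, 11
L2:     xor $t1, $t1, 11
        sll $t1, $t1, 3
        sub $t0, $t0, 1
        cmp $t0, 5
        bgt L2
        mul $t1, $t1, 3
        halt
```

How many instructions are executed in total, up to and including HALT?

34

li $t1, 9 → $t1=9
li $t0, 11 → $t0=11
xor $t1, $t1, 11 → $t1=9^11=2
sll $t1, $t1, 3 → $t1=2<<3=16
sub $t0, $t0, 1 → $t0=11-1=10
cmp $t0, 5  (cmp 10,5)
bgt L2: taken
xor $t1, $t1, 11 → $t1=16^11=27
sll $t1, $t1, 3 → $t1=27<<3=216
sub $t0, $t0, 1 → $t0=10-1=9
cmp $t0, 5  (cmp 9,5)
bgt L2: taken
xor $t1, $t1, 11 → $t1=216^11=211
sll $t1, $t1, 3 → $t1=211<<3=1688
sub $t0, $t0, 1 → $t0=9-1=8
cmp $t0, 5  (cmp 8,5)
bgt L2: taken
xor $t1, $t1, 11 → $t1=1688^11=1683
sll $t1, $t1, 3 → $t1=1683<<3=13464
sub $t0, $t0, 1 → $t0=8-1=7
cmp $t0, 5  (cmp 7,5)
bgt L2: taken
xor $t1, $t1, 11 → $t1=13464^11=13459
sll $t1, $t1, 3 → $t1=13459<<3=107672
sub $t0, $t0, 1 → $t0=7-1=6
cmp $t0, 5  (cmp 6,5)
bgt L2: taken
xor $t1, $t1, 11 → $t1=107672^11=107667
sll $t1, $t1, 3 → $t1=107667<<3=861336
sub $t0, $t0, 1 → $t0=6-1=5
cmp $t0, 5  (cmp 5,5)
bgt L2: not taken
mul $t1, $t1, 3 → $t1=861336*3=2584008
halt.
Total executed instructions: 34.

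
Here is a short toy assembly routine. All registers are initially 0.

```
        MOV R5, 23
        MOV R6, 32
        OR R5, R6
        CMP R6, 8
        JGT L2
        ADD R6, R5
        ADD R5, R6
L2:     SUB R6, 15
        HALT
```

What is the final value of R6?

17

after MOV R5, 23: R5=23
after MOV R6, 32: R6=32
after OR R5, R6: R5=23|32=55
CMP R6, 8  (cmp 32,8)
JGT L2: taken
after SUB R6, 15: R6=32-15=17
halt.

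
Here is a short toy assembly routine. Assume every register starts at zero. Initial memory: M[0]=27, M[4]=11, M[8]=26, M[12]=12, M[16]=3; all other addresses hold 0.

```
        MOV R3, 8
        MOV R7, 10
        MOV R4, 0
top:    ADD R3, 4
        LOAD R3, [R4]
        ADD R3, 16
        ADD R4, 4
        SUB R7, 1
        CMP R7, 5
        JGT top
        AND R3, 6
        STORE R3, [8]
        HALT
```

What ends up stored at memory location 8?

MOV R3, 8 → R3=8
MOV R7, 10 → R7=10
MOV R4, 0 → R4=0
ADD R3, 4 → R3=8+4=12
LOAD R3, [R4] → R3=M[0]=27
ADD R3, 16 → R3=27+16=43
ADD R4, 4 → R4=0+4=4
SUB R7, 1 → R7=10-1=9
CMP R7, 5  (cmp 9,5)
JGT top: taken
ADD R3, 4 → R3=43+4=47
LOAD R3, [R4] → R3=M[4]=11
ADD R3, 16 → R3=11+16=27
ADD R4, 4 → R4=4+4=8
SUB R7, 1 → R7=9-1=8
CMP R7, 5  (cmp 8,5)
JGT top: taken
ADD R3, 4 → R3=27+4=31
LOAD R3, [R4] → R3=M[8]=26
ADD R3, 16 → R3=26+16=42
ADD R4, 4 → R4=8+4=12
SUB R7, 1 → R7=8-1=7
CMP R7, 5  (cmp 7,5)
JGT top: taken
ADD R3, 4 → R3=42+4=46
LOAD R3, [R4] → R3=M[12]=12
ADD R3, 16 → R3=12+16=28
ADD R4, 4 → R4=12+4=16
SUB R7, 1 → R7=7-1=6
CMP R7, 5  (cmp 6,5)
JGT top: taken
ADD R3, 4 → R3=28+4=32
LOAD R3, [R4] → R3=M[16]=3
ADD R3, 16 → R3=3+16=19
ADD R4, 4 → R4=16+4=20
SUB R7, 1 → R7=6-1=5
CMP R7, 5  (cmp 5,5)
JGT top: not taken
AND R3, 6 → R3=19&6=2
STORE R3, [8] → M[8]=2
halt.

2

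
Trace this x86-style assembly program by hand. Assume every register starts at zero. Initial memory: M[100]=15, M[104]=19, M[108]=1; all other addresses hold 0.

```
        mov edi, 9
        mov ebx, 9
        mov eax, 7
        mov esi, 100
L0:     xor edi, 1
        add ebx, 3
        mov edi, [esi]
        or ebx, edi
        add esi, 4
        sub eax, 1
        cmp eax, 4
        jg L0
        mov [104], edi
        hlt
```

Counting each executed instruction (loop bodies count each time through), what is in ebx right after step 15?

18

edi=9
ebx=9
eax=7
esi=100
edi=9^1=8
ebx=9+3=12
edi=M[100]=15
ebx=12|15=15
esi=100+4=104
eax=7-1=6
cmp eax, 4  (cmp 6,4)
jg L0: taken
edi=15^1=14
ebx=15+3=18
edi=M[104]=19
After step 15: ebx = 18.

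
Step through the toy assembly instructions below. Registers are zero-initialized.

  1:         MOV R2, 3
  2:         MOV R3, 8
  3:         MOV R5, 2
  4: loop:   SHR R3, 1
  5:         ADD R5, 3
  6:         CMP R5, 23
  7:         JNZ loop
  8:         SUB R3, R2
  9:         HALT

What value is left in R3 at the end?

-3

R2=3
R3=8
R5=2
R3=8>>1=4
R5=2+3=5
CMP R5, 23  (cmp 5,23)
JNZ loop: taken
R3=4>>1=2
R5=5+3=8
CMP R5, 23  (cmp 8,23)
JNZ loop: taken
R3=2>>1=1
R5=8+3=11
CMP R5, 23  (cmp 11,23)
JNZ loop: taken
R3=1>>1=0
R5=11+3=14
CMP R5, 23  (cmp 14,23)
JNZ loop: taken
R3=0>>1=0
R5=14+3=17
CMP R5, 23  (cmp 17,23)
JNZ loop: taken
R3=0>>1=0
R5=17+3=20
CMP R5, 23  (cmp 20,23)
JNZ loop: taken
R3=0>>1=0
R5=20+3=23
CMP R5, 23  (cmp 23,23)
JNZ loop: not taken
R3=0-3=-3
halt.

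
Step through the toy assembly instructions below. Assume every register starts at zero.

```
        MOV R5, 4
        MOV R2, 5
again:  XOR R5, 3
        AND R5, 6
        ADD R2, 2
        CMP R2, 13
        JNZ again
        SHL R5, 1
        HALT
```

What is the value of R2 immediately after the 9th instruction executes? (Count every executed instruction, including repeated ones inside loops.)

7

R5=4
R2=5
R5=4^3=7
R5=7&6=6
R2=5+2=7
CMP R2, 13  (cmp 7,13)
JNZ again: taken
R5=6^3=5
R5=5&6=4
After step 9: R2 = 7.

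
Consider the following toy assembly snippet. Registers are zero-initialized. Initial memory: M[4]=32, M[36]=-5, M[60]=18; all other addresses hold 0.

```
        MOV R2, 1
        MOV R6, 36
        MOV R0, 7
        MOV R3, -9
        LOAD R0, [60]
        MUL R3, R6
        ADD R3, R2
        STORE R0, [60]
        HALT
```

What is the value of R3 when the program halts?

after MOV R2, 1: R2=1
after MOV R6, 36: R6=36
after MOV R0, 7: R0=7
after MOV R3, -9: R3=-9
after LOAD R0, [60]: R0=M[60]=18
after MUL R3, R6: R3=(-9)*36=-324
after ADD R3, R2: R3=(-324)+1=-323
STORE R0, [60] → M[60]=18
halt.

-323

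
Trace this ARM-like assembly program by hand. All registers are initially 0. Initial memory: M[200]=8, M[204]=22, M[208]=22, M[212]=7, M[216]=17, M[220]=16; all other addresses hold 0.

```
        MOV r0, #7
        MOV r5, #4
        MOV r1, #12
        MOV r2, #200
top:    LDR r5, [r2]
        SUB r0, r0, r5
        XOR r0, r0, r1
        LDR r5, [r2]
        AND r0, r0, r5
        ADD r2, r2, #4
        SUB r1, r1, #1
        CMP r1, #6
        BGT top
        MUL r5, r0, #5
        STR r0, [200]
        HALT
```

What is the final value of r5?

r0=7
r5=4
r1=12
r2=200
r5=M[200]=8
r0=7-8=-1
r0=(-1)^12=-13
r5=M[200]=8
r0=(-13)&8=0
r2=200+4=204
r1=12-1=11
CMP r1, #6  (cmp 11,6)
BGT top: taken
r5=M[204]=22
r0=0-22=-22
r0=(-22)^11=-31
r5=M[204]=22
r0=(-31)&22=0
r2=204+4=208
r1=11-1=10
CMP r1, #6  (cmp 10,6)
BGT top: taken
r5=M[208]=22
r0=0-22=-22
r0=(-22)^10=-32
r5=M[208]=22
r0=(-32)&22=0
r2=208+4=212
r1=10-1=9
CMP r1, #6  (cmp 9,6)
BGT top: taken
r5=M[212]=7
r0=0-7=-7
r0=(-7)^9=-16
r5=M[212]=7
r0=(-16)&7=0
r2=212+4=216
r1=9-1=8
CMP r1, #6  (cmp 8,6)
BGT top: taken
r5=M[216]=17
r0=0-17=-17
r0=(-17)^8=-25
r5=M[216]=17
r0=(-25)&17=1
r2=216+4=220
r1=8-1=7
CMP r1, #6  (cmp 7,6)
BGT top: taken
r5=M[220]=16
r0=1-16=-15
r0=(-15)^7=-10
r5=M[220]=16
r0=(-10)&16=16
r2=220+4=224
r1=7-1=6
CMP r1, #6  (cmp 6,6)
BGT top: not taken
r5=16*5=80
STR r0, [200] → M[200]=16
halt.

80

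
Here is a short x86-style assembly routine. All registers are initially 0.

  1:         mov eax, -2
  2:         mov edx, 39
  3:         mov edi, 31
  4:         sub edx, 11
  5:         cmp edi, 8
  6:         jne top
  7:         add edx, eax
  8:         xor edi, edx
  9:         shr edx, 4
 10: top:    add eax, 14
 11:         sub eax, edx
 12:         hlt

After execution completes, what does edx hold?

28

after mov eax, -2: eax=-2
after mov edx, 39: edx=39
after mov edi, 31: edi=31
after sub edx, 11: edx=39-11=28
cmp edi, 8  (cmp 31,8)
jne top: taken
after add eax, 14: eax=(-2)+14=12
after sub eax, edx: eax=12-28=-16
halt.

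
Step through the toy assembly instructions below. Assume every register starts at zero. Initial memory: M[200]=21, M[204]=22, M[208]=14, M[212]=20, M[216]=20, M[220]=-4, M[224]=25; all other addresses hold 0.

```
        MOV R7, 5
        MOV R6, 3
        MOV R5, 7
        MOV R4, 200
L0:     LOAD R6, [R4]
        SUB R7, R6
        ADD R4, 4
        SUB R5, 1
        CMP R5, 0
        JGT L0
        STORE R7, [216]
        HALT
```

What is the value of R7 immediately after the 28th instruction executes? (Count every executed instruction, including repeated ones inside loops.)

-72

R7=5
R6=3
R5=7
R4=200
R6=M[200]=21
R7=5-21=-16
R4=200+4=204
R5=7-1=6
CMP R5, 0  (cmp 6,0)
JGT L0: taken
R6=M[204]=22
R7=(-16)-22=-38
R4=204+4=208
R5=6-1=5
CMP R5, 0  (cmp 5,0)
JGT L0: taken
R6=M[208]=14
R7=(-38)-14=-52
R4=208+4=212
R5=5-1=4
CMP R5, 0  (cmp 4,0)
JGT L0: taken
R6=M[212]=20
R7=(-52)-20=-72
R4=212+4=216
R5=4-1=3
CMP R5, 0  (cmp 3,0)
JGT L0: taken
After step 28: R7 = -72.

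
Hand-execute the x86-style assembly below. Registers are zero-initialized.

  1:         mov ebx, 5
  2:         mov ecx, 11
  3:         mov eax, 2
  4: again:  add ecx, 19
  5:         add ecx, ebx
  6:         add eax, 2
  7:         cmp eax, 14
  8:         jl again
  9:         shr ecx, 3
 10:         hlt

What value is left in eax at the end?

ebx=5
ecx=11
eax=2
ecx=11+19=30
ecx=30+5=35
eax=2+2=4
cmp eax, 14  (cmp 4,14)
jl again: taken
ecx=35+19=54
ecx=54+5=59
eax=4+2=6
cmp eax, 14  (cmp 6,14)
jl again: taken
ecx=59+19=78
ecx=78+5=83
eax=6+2=8
cmp eax, 14  (cmp 8,14)
jl again: taken
ecx=83+19=102
ecx=102+5=107
eax=8+2=10
cmp eax, 14  (cmp 10,14)
jl again: taken
ecx=107+19=126
ecx=126+5=131
eax=10+2=12
cmp eax, 14  (cmp 12,14)
jl again: taken
ecx=131+19=150
ecx=150+5=155
eax=12+2=14
cmp eax, 14  (cmp 14,14)
jl again: not taken
ecx=155>>3=19
halt.

14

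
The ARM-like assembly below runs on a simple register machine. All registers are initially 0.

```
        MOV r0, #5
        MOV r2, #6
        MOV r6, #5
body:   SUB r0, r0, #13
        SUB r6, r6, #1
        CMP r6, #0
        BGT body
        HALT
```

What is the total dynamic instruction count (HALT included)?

24

MOV r0, #5 → r0=5
MOV r2, #6 → r2=6
MOV r6, #5 → r6=5
SUB r0, r0, #13 → r0=5-13=-8
SUB r6, r6, #1 → r6=5-1=4
CMP r6, #0  (cmp 4,0)
BGT body: taken
SUB r0, r0, #13 → r0=(-8)-13=-21
SUB r6, r6, #1 → r6=4-1=3
CMP r6, #0  (cmp 3,0)
BGT body: taken
SUB r0, r0, #13 → r0=(-21)-13=-34
SUB r6, r6, #1 → r6=3-1=2
CMP r6, #0  (cmp 2,0)
BGT body: taken
SUB r0, r0, #13 → r0=(-34)-13=-47
SUB r6, r6, #1 → r6=2-1=1
CMP r6, #0  (cmp 1,0)
BGT body: taken
SUB r0, r0, #13 → r0=(-47)-13=-60
SUB r6, r6, #1 → r6=1-1=0
CMP r6, #0  (cmp 0,0)
BGT body: not taken
halt.
Total executed instructions: 24.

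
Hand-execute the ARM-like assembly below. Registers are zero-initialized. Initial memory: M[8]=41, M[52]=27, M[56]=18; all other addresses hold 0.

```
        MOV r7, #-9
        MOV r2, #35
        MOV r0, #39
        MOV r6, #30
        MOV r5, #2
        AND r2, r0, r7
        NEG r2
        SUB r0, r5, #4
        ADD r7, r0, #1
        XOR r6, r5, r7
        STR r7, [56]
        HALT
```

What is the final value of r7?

MOV r7, #-9 → r7=-9
MOV r2, #35 → r2=35
MOV r0, #39 → r0=39
MOV r6, #30 → r6=30
MOV r5, #2 → r5=2
AND r2, r0, r7 → r2=39&(-9)=39
NEG r2 → r2=-(39)=-39
SUB r0, r5, #4 → r0=2-4=-2
ADD r7, r0, #1 → r7=(-2)+1=-1
XOR r6, r5, r7 → r6=2^(-1)=-3
STR r7, [56] → M[56]=-1
halt.

-1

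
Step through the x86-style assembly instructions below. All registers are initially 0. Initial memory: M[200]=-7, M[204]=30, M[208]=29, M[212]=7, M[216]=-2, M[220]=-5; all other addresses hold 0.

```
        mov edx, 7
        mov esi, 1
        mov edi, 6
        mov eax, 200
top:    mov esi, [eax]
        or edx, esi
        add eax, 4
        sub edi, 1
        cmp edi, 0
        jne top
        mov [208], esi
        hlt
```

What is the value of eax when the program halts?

after mov edx, 7: edx=7
after mov esi, 1: esi=1
after mov edi, 6: edi=6
after mov eax, 200: eax=200
after mov esi, [eax]: esi=M[200]=-7
after or edx, esi: edx=7|(-7)=-1
after add eax, 4: eax=200+4=204
after sub edi, 1: edi=6-1=5
cmp edi, 0  (cmp 5,0)
jne top: taken
after mov esi, [eax]: esi=M[204]=30
after or edx, esi: edx=(-1)|30=-1
after add eax, 4: eax=204+4=208
after sub edi, 1: edi=5-1=4
cmp edi, 0  (cmp 4,0)
jne top: taken
after mov esi, [eax]: esi=M[208]=29
after or edx, esi: edx=(-1)|29=-1
after add eax, 4: eax=208+4=212
after sub edi, 1: edi=4-1=3
cmp edi, 0  (cmp 3,0)
jne top: taken
after mov esi, [eax]: esi=M[212]=7
after or edx, esi: edx=(-1)|7=-1
after add eax, 4: eax=212+4=216
after sub edi, 1: edi=3-1=2
cmp edi, 0  (cmp 2,0)
jne top: taken
after mov esi, [eax]: esi=M[216]=-2
after or edx, esi: edx=(-1)|(-2)=-1
after add eax, 4: eax=216+4=220
after sub edi, 1: edi=2-1=1
cmp edi, 0  (cmp 1,0)
jne top: taken
after mov esi, [eax]: esi=M[220]=-5
after or edx, esi: edx=(-1)|(-5)=-1
after add eax, 4: eax=220+4=224
after sub edi, 1: edi=1-1=0
cmp edi, 0  (cmp 0,0)
jne top: not taken
mov [208], esi → M[208]=-5
halt.

224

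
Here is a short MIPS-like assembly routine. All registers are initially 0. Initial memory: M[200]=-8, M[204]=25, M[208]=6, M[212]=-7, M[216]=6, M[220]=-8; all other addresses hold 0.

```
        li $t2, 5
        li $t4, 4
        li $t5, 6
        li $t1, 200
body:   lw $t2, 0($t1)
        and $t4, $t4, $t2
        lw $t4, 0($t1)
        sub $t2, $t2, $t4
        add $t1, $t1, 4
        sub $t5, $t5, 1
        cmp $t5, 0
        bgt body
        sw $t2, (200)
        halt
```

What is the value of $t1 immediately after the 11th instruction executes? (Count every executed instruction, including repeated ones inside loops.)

204

after li $t2, 5: $t2=5
after li $t4, 4: $t4=4
after li $t5, 6: $t5=6
after li $t1, 200: $t1=200
after lw $t2, 0($t1): $t2=M[200]=-8
after and $t4, $t4, $t2: $t4=4&(-8)=0
after lw $t4, 0($t1): $t4=M[200]=-8
after sub $t2, $t2, $t4: $t2=(-8)-(-8)=0
after add $t1, $t1, 4: $t1=200+4=204
after sub $t5, $t5, 1: $t5=6-1=5
cmp $t5, 0  (cmp 5,0)
After step 11: $t1 = 204.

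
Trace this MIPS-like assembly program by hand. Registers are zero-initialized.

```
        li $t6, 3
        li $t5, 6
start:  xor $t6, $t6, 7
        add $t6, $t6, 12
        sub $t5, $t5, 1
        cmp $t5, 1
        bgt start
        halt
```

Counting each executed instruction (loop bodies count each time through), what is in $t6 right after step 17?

48

after li $t6, 3: $t6=3
after li $t5, 6: $t5=6
after xor $t6, $t6, 7: $t6=3^7=4
after add $t6, $t6, 12: $t6=4+12=16
after sub $t5, $t5, 1: $t5=6-1=5
cmp $t5, 1  (cmp 5,1)
bgt start: taken
after xor $t6, $t6, 7: $t6=16^7=23
after add $t6, $t6, 12: $t6=23+12=35
after sub $t5, $t5, 1: $t5=5-1=4
cmp $t5, 1  (cmp 4,1)
bgt start: taken
after xor $t6, $t6, 7: $t6=35^7=36
after add $t6, $t6, 12: $t6=36+12=48
after sub $t5, $t5, 1: $t5=4-1=3
cmp $t5, 1  (cmp 3,1)
bgt start: taken
After step 17: $t6 = 48.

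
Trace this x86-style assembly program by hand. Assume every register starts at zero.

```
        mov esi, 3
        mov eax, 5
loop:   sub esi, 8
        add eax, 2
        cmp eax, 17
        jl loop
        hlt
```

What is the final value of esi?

mov esi, 3 → esi=3
mov eax, 5 → eax=5
sub esi, 8 → esi=3-8=-5
add eax, 2 → eax=5+2=7
cmp eax, 17  (cmp 7,17)
jl loop: taken
sub esi, 8 → esi=(-5)-8=-13
add eax, 2 → eax=7+2=9
cmp eax, 17  (cmp 9,17)
jl loop: taken
sub esi, 8 → esi=(-13)-8=-21
add eax, 2 → eax=9+2=11
cmp eax, 17  (cmp 11,17)
jl loop: taken
sub esi, 8 → esi=(-21)-8=-29
add eax, 2 → eax=11+2=13
cmp eax, 17  (cmp 13,17)
jl loop: taken
sub esi, 8 → esi=(-29)-8=-37
add eax, 2 → eax=13+2=15
cmp eax, 17  (cmp 15,17)
jl loop: taken
sub esi, 8 → esi=(-37)-8=-45
add eax, 2 → eax=15+2=17
cmp eax, 17  (cmp 17,17)
jl loop: not taken
halt.

-45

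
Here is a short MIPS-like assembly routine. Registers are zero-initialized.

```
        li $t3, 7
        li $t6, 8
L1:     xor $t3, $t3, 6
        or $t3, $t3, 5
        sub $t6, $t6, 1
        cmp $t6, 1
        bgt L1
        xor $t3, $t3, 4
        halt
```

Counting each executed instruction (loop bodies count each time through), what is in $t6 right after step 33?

2

$t3=7
$t6=8
$t3=7^6=1
$t3=1|5=5
$t6=8-1=7
cmp $t6, 1  (cmp 7,1)
bgt L1: taken
$t3=5^6=3
$t3=3|5=7
$t6=7-1=6
cmp $t6, 1  (cmp 6,1)
bgt L1: taken
$t3=7^6=1
$t3=1|5=5
$t6=6-1=5
cmp $t6, 1  (cmp 5,1)
bgt L1: taken
$t3=5^6=3
$t3=3|5=7
$t6=5-1=4
cmp $t6, 1  (cmp 4,1)
bgt L1: taken
$t3=7^6=1
$t3=1|5=5
$t6=4-1=3
cmp $t6, 1  (cmp 3,1)
bgt L1: taken
$t3=5^6=3
$t3=3|5=7
$t6=3-1=2
cmp $t6, 1  (cmp 2,1)
bgt L1: taken
$t3=7^6=1
After step 33: $t6 = 2.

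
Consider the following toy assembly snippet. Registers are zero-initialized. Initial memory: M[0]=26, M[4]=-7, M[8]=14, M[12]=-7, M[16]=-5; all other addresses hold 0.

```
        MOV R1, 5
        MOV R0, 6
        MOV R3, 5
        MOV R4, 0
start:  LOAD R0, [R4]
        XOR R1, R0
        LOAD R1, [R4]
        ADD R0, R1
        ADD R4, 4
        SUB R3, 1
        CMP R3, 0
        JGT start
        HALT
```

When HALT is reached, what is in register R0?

after MOV R1, 5: R1=5
after MOV R0, 6: R0=6
after MOV R3, 5: R3=5
after MOV R4, 0: R4=0
after LOAD R0, [R4]: R0=M[0]=26
after XOR R1, R0: R1=5^26=31
after LOAD R1, [R4]: R1=M[0]=26
after ADD R0, R1: R0=26+26=52
after ADD R4, 4: R4=0+4=4
after SUB R3, 1: R3=5-1=4
CMP R3, 0  (cmp 4,0)
JGT start: taken
after LOAD R0, [R4]: R0=M[4]=-7
after XOR R1, R0: R1=26^(-7)=-29
after LOAD R1, [R4]: R1=M[4]=-7
after ADD R0, R1: R0=(-7)+(-7)=-14
after ADD R4, 4: R4=4+4=8
after SUB R3, 1: R3=4-1=3
CMP R3, 0  (cmp 3,0)
JGT start: taken
after LOAD R0, [R4]: R0=M[8]=14
after XOR R1, R0: R1=(-7)^14=-9
after LOAD R1, [R4]: R1=M[8]=14
after ADD R0, R1: R0=14+14=28
after ADD R4, 4: R4=8+4=12
after SUB R3, 1: R3=3-1=2
CMP R3, 0  (cmp 2,0)
JGT start: taken
after LOAD R0, [R4]: R0=M[12]=-7
after XOR R1, R0: R1=14^(-7)=-9
after LOAD R1, [R4]: R1=M[12]=-7
after ADD R0, R1: R0=(-7)+(-7)=-14
after ADD R4, 4: R4=12+4=16
after SUB R3, 1: R3=2-1=1
CMP R3, 0  (cmp 1,0)
JGT start: taken
after LOAD R0, [R4]: R0=M[16]=-5
after XOR R1, R0: R1=(-7)^(-5)=2
after LOAD R1, [R4]: R1=M[16]=-5
after ADD R0, R1: R0=(-5)+(-5)=-10
after ADD R4, 4: R4=16+4=20
after SUB R3, 1: R3=1-1=0
CMP R3, 0  (cmp 0,0)
JGT start: not taken
halt.

-10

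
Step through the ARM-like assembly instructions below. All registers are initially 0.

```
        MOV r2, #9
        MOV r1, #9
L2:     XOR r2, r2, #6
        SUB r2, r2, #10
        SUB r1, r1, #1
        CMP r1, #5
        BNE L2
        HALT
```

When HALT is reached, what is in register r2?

MOV r2, #9 → r2=9
MOV r1, #9 → r1=9
XOR r2, r2, #6 → r2=9^6=15
SUB r2, r2, #10 → r2=15-10=5
SUB r1, r1, #1 → r1=9-1=8
CMP r1, #5  (cmp 8,5)
BNE L2: taken
XOR r2, r2, #6 → r2=5^6=3
SUB r2, r2, #10 → r2=3-10=-7
SUB r1, r1, #1 → r1=8-1=7
CMP r1, #5  (cmp 7,5)
BNE L2: taken
XOR r2, r2, #6 → r2=(-7)^6=-1
SUB r2, r2, #10 → r2=(-1)-10=-11
SUB r1, r1, #1 → r1=7-1=6
CMP r1, #5  (cmp 6,5)
BNE L2: taken
XOR r2, r2, #6 → r2=(-11)^6=-13
SUB r2, r2, #10 → r2=(-13)-10=-23
SUB r1, r1, #1 → r1=6-1=5
CMP r1, #5  (cmp 5,5)
BNE L2: not taken
halt.

-23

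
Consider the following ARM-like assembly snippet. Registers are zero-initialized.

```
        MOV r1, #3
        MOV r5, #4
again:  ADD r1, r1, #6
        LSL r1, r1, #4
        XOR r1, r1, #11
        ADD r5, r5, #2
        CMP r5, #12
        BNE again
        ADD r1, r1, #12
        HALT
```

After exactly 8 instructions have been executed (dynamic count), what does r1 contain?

r1=3
r5=4
r1=3+6=9
r1=9<<4=144
r1=144^11=155
r5=4+2=6
CMP r5, #12  (cmp 6,12)
BNE again: taken
After step 8: r1 = 155.

155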